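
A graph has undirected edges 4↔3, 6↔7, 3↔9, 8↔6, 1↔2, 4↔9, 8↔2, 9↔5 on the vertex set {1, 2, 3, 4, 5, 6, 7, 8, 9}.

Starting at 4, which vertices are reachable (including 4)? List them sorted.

3, 4, 5, 9

Start at 4.
Its neighbours: 3, 9.
Then their neighbours: 5.
Nothing further is reachable.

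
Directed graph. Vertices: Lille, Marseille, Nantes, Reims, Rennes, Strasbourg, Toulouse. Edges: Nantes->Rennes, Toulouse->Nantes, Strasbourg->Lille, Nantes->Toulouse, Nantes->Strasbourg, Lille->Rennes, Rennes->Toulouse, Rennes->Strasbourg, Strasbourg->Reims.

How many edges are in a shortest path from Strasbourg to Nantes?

4

Distance 0: Strasbourg.
Distance 1: Lille, Reims.
Distance 2: Rennes.
Distance 3: Toulouse.
Distance 4: Nantes — contains Nantes.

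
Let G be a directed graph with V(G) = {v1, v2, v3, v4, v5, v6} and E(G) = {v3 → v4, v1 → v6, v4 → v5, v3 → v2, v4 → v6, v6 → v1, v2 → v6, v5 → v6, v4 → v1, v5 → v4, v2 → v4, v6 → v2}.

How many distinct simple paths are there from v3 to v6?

7

v3→v2→v4→v1→v6
v3→v2→v4→v5→v6
v3→v2→v4→v6
v3→v2→v6
v3→v4→v1→v6
v3→v4→v5→v6
v3→v4→v6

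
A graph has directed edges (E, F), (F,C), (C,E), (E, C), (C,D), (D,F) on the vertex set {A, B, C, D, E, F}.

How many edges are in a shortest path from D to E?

Distance 0: D.
Distance 1: F.
Distance 2: C.
Distance 3: E — contains E.

3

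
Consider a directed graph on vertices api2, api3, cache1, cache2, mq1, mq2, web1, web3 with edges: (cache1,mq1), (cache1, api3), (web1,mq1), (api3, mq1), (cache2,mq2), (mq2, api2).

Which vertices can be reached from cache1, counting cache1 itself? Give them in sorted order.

api3, cache1, mq1

Start at cache1.
Its neighbours: api3, mq1.
Nothing further is reachable.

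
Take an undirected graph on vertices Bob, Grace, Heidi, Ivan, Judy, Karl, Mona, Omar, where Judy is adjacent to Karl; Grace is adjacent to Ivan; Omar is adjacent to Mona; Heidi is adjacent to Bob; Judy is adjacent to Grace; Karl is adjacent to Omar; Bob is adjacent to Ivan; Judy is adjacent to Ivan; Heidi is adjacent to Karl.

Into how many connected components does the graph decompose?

1

From Bob: component {Bob, Grace, Heidi, Ivan, Judy, Karl, Mona, Omar}.
That's 1 component.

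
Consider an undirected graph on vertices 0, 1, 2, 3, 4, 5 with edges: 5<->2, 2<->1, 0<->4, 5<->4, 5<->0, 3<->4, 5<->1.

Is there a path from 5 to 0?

Explore from 5.
Distance 1: reach 0, 1, 2, 4.
Found 0.

Yes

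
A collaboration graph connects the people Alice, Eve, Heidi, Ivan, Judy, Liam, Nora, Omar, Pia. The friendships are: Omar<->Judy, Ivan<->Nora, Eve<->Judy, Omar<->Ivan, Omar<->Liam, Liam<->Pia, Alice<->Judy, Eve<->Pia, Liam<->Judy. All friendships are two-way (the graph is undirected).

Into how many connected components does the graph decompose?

2

From Alice: component {Alice, Eve, Ivan, Judy, Liam, Nora, Omar, Pia}.
From Heidi: component {Heidi}.
That's 2 components.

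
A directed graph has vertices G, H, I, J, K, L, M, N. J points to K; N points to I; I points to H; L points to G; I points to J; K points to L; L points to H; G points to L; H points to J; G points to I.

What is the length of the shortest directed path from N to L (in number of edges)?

4

Distance 0: N.
Distance 1: I.
Distance 2: H, J.
Distance 3: K.
Distance 4: L — contains L.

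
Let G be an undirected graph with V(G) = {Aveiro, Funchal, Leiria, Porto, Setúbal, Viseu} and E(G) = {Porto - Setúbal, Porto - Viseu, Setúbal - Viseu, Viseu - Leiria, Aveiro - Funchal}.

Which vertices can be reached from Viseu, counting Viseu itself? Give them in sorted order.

Leiria, Porto, Setúbal, Viseu

Start at Viseu.
Its neighbours: Leiria, Porto, Setúbal.
Nothing further is reachable.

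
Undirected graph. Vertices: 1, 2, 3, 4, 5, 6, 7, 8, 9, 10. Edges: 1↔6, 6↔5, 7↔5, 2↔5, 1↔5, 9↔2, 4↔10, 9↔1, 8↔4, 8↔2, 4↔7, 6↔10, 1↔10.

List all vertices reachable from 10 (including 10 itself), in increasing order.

1, 2, 4, 5, 6, 7, 8, 9, 10

Start at 10.
Its neighbours: 1, 4, 6.
Then their neighbours: 5, 7, 8, 9.
Then next layer: 2.
Nothing further is reachable.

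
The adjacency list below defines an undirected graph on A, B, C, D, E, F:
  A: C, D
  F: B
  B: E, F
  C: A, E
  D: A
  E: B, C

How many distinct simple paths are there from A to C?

A–C

1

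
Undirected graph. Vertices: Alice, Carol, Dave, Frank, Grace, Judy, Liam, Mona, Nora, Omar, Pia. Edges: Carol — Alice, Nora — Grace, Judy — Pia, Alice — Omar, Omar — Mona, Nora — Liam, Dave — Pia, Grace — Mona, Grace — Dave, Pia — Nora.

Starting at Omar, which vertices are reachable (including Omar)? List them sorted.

Alice, Carol, Dave, Grace, Judy, Liam, Mona, Nora, Omar, Pia

Start at Omar.
Its neighbours: Alice, Mona.
Then their neighbours: Carol, Grace.
Then next layer: Dave, Nora.
Then next layer: Liam, Pia.
Then next layer: Judy.
Nothing further is reachable.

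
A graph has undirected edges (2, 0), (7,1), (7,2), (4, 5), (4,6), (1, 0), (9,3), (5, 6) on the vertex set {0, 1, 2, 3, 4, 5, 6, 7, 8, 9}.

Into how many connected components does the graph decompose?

From 0: component {0, 1, 2, 7}.
From 3: component {3, 9}.
From 4: component {4, 5, 6}.
From 8: component {8}.
That's 4 components.

4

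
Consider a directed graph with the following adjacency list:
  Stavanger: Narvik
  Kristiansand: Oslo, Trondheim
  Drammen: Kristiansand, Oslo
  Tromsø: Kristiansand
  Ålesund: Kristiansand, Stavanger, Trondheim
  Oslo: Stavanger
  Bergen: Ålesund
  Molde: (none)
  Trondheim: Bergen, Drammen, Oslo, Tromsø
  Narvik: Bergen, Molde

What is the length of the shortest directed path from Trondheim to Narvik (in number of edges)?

3

Distance 0: Trondheim.
Distance 1: Bergen, Drammen, Oslo, Tromsø.
Distance 2: Ålesund, Kristiansand, Stavanger.
Distance 3: Narvik — contains Narvik.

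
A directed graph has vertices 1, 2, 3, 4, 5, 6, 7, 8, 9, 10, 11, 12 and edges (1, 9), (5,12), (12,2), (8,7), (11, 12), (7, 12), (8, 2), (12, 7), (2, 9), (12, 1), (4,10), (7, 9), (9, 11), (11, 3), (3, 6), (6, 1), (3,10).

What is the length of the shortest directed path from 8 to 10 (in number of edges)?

5

Distance 0: 8.
Distance 1: 2, 7.
Distance 2: 9, 12.
Distance 3: 1, 11.
Distance 4: 3.
Distance 5: 6, 10 — contains 10.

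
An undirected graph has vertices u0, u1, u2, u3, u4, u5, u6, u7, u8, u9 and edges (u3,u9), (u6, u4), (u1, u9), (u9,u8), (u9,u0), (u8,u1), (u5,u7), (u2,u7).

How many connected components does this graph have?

3

From u0: component {u0, u1, u3, u8, u9}.
From u2: component {u2, u5, u7}.
From u4: component {u4, u6}.
That's 3 components.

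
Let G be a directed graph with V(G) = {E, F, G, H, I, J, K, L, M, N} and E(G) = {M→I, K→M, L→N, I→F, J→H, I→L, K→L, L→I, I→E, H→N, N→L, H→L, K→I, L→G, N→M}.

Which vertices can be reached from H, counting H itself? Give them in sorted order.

E, F, G, H, I, L, M, N

Start at H.
Its neighbours: L, N.
Then their neighbours: G, I, M.
Then next layer: E, F.
Nothing further is reachable.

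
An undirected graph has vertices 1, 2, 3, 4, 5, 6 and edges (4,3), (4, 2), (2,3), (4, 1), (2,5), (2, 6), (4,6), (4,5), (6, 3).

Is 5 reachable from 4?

Explore from 4.
Distance 1: reach 1, 2, 3, 5, 6.
Found 5.

Yes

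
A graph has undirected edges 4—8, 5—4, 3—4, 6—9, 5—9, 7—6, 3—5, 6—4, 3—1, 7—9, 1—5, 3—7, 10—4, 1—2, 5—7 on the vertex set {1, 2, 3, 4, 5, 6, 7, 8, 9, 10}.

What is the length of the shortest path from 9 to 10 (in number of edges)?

Distance 0: 9.
Distance 1: 5, 6, 7.
Distance 2: 1, 3, 4.
Distance 3: 2, 8, 10 — contains 10.

3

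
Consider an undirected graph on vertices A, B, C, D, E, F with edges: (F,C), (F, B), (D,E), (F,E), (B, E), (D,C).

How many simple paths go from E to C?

3

E–B–F–C
E–D–C
E–F–C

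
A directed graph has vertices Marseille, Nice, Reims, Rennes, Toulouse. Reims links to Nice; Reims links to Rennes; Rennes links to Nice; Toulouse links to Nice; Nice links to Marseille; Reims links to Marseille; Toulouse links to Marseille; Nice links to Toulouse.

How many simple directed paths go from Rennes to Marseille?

Rennes→Nice→Marseille
Rennes→Nice→Toulouse→Marseille

2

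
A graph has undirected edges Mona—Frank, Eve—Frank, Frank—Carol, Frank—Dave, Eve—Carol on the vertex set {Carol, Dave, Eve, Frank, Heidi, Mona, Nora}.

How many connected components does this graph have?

3

From Carol: component {Carol, Dave, Eve, Frank, Mona}.
From Heidi: component {Heidi}.
From Nora: component {Nora}.
That's 3 components.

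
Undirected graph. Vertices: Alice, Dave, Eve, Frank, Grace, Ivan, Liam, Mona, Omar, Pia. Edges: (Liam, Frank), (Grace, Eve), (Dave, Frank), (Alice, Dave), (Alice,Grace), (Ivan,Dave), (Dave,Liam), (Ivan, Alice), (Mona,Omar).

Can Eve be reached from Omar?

Explore from Omar.
Distance 1: reach Mona.
The search is exhausted without reaching Eve; it lies in a different component.

No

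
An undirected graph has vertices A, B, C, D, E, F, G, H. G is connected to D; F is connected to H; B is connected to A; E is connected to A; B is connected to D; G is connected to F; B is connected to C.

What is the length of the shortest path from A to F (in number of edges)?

4

Distance 0: A.
Distance 1: B, E.
Distance 2: C, D.
Distance 3: G.
Distance 4: F — contains F.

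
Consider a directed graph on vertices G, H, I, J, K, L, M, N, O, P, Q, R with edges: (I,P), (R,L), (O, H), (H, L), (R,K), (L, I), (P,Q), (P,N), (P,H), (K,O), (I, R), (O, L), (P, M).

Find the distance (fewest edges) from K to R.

4

Distance 0: K.
Distance 1: O.
Distance 2: H, L.
Distance 3: I.
Distance 4: P, R — contains R.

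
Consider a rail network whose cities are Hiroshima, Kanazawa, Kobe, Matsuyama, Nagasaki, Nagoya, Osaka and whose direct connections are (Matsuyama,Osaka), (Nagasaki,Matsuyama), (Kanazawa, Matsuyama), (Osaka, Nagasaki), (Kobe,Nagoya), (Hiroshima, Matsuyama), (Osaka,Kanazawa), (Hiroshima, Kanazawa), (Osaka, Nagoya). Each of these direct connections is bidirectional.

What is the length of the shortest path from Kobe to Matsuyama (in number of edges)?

Distance 0: Kobe.
Distance 1: Nagoya.
Distance 2: Osaka.
Distance 3: Kanazawa, Matsuyama, Nagasaki — contains Matsuyama.

3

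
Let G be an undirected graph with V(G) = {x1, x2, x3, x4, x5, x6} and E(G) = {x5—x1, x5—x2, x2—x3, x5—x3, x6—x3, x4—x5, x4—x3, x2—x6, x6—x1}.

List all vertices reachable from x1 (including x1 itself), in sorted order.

Start at x1.
Its neighbours: x5, x6.
Then their neighbours: x2, x3, x4.
Every vertex is now reached.

x1, x2, x3, x4, x5, x6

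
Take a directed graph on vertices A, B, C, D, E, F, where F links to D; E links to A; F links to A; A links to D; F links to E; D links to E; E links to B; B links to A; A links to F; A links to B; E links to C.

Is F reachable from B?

Yes

Explore from B.
Distance 1: reach A.
Distance 2: reach D, F.
Found F.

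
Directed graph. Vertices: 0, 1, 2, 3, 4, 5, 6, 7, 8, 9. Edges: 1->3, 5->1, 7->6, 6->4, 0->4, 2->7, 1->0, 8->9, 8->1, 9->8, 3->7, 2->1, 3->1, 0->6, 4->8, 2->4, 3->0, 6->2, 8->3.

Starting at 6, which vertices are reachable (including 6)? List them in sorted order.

0, 1, 2, 3, 4, 6, 7, 8, 9

Start at 6.
Its neighbours: 2, 4.
Then their neighbours: 1, 7, 8.
Then next layer: 0, 3, 9.
Nothing further is reachable.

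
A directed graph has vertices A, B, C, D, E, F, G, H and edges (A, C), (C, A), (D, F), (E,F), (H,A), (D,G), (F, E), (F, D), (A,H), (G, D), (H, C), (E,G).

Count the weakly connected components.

3

From A: component {A, C, H}.
From B: component {B}.
From D: component {D, E, F, G}.
That's 3 components.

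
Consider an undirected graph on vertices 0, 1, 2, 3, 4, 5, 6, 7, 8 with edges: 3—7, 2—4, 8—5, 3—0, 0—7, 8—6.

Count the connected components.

From 0: component {0, 3, 7}.
From 1: component {1}.
From 2: component {2, 4}.
From 5: component {5, 6, 8}.
That's 4 components.

4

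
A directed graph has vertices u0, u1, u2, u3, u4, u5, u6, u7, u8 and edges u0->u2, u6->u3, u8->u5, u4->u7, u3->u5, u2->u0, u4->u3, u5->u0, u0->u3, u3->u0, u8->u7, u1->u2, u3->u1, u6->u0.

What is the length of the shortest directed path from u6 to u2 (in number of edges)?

2

Distance 0: u6.
Distance 1: u0, u3.
Distance 2: u1, u2, u5 — contains u2.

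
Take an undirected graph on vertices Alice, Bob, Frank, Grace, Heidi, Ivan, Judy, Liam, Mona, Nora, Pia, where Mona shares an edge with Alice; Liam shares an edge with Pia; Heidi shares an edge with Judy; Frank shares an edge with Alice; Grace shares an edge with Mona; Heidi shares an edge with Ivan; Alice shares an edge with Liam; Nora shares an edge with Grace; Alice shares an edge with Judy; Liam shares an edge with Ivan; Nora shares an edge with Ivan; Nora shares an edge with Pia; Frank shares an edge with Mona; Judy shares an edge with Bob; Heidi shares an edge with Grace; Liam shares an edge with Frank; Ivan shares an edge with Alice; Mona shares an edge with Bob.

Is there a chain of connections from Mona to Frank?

Explore from Mona.
Distance 1: reach Alice, Bob, Frank, Grace.
Found Frank.

Yes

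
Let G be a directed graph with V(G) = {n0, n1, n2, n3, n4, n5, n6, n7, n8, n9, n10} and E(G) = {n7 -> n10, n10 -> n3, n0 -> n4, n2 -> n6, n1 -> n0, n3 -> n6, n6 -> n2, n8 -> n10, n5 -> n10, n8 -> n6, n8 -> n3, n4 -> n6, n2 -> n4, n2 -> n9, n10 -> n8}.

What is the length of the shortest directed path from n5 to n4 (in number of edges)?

Distance 0: n5.
Distance 1: n10.
Distance 2: n3, n8.
Distance 3: n6.
Distance 4: n2.
Distance 5: n4, n9 — contains n4.

5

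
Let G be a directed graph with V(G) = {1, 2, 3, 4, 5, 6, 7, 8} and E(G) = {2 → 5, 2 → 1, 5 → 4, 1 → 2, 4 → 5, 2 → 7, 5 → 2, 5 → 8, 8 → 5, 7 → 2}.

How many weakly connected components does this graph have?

From 1: component {1, 2, 4, 5, 7, 8}.
From 3: component {3}.
From 6: component {6}.
That's 3 components.

3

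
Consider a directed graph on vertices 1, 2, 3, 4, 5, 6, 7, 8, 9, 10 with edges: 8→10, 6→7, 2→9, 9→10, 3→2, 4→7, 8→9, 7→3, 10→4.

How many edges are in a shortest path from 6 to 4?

6

Distance 0: 6.
Distance 1: 7.
Distance 2: 3.
Distance 3: 2.
Distance 4: 9.
Distance 5: 10.
Distance 6: 4 — contains 4.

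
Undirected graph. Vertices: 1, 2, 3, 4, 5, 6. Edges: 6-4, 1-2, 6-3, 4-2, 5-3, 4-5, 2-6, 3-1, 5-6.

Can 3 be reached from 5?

Explore from 5.
Distance 1: reach 3, 4, 6.
Found 3.

Yes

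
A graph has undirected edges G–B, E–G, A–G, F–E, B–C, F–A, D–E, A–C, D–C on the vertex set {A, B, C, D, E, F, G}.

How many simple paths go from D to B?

D–C–A–F–E–G–B
D–C–A–G–B
D–C–B
D–E–F–A–C–B
D–E–F–A–G–B
D–E–G–A–C–B
D–E–G–B

7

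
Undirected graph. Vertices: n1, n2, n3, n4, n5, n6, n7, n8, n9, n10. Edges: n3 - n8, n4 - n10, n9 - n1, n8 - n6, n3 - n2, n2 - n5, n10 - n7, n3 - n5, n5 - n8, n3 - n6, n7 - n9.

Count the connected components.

From n1: component {n1, n4, n7, n9, n10}.
From n2: component {n2, n3, n5, n6, n8}.
That's 2 components.

2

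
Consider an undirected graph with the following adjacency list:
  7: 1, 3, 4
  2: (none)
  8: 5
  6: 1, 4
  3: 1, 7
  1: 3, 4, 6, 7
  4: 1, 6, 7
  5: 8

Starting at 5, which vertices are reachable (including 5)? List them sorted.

5, 8

Start at 5.
Its neighbours: 8.
Nothing further is reachable.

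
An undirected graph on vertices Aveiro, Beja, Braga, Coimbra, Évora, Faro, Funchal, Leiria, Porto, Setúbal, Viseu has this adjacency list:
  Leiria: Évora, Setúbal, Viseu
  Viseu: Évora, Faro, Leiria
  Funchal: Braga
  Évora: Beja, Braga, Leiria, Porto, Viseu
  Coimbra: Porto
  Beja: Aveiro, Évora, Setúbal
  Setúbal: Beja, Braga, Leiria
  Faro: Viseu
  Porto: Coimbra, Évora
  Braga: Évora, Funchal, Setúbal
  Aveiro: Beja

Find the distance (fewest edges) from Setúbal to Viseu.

2

Distance 0: Setúbal.
Distance 1: Beja, Braga, Leiria.
Distance 2: Aveiro, Évora, Funchal, Viseu — contains Viseu.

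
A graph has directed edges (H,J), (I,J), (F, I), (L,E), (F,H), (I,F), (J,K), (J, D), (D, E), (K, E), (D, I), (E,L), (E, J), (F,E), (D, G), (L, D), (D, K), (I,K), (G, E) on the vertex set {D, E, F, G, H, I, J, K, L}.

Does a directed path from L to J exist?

Explore from L.
Distance 1: reach D, E.
Distance 2: reach G, I, J, K.
Found J.

Yes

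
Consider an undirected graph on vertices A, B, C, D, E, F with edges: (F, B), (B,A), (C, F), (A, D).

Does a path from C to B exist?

Explore from C.
Distance 1: reach F.
Distance 2: reach B.
Found B.

Yes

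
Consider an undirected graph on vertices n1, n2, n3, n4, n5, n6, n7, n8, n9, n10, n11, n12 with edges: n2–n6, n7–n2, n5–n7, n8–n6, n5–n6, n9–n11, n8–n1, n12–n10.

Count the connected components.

From n1: component {n1, n2, n5, n6, n7, n8}.
From n3: component {n3}.
From n4: component {n4}.
From n9: component {n9, n11}.
From n10: component {n10, n12}.
That's 5 components.

5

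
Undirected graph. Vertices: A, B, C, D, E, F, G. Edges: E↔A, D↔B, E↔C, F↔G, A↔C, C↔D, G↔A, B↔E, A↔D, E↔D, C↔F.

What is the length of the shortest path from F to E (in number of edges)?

2

Distance 0: F.
Distance 1: C, G.
Distance 2: A, D, E — contains E.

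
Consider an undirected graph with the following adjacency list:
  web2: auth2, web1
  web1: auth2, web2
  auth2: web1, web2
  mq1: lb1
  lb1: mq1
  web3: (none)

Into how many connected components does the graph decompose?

From auth2: component {auth2, web1, web2}.
From lb1: component {lb1, mq1}.
From web3: component {web3}.
That's 3 components.

3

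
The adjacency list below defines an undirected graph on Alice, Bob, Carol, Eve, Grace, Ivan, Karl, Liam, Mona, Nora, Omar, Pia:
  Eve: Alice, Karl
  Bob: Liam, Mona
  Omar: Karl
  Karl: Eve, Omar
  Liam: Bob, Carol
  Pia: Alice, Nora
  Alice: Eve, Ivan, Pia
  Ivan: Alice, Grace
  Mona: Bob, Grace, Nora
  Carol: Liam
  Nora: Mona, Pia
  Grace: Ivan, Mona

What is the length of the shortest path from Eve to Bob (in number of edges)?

5

Distance 0: Eve.
Distance 1: Alice, Karl.
Distance 2: Ivan, Omar, Pia.
Distance 3: Grace, Nora.
Distance 4: Mona.
Distance 5: Bob — contains Bob.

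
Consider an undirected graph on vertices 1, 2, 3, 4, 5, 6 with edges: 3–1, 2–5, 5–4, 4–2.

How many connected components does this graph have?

3

From 1: component {1, 3}.
From 2: component {2, 4, 5}.
From 6: component {6}.
That's 3 components.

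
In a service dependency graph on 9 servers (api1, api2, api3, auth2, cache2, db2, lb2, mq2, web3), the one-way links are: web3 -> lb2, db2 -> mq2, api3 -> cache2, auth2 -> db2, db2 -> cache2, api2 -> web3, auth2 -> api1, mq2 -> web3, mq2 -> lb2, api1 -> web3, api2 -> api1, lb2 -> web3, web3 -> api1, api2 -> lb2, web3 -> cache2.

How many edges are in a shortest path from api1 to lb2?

Distance 0: api1.
Distance 1: web3.
Distance 2: cache2, lb2 — contains lb2.

2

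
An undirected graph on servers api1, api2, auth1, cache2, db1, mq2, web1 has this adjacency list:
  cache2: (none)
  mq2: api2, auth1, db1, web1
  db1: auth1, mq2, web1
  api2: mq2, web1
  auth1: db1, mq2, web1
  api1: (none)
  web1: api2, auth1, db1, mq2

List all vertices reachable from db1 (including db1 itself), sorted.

api2, auth1, db1, mq2, web1

Start at db1.
Its neighbours: auth1, mq2, web1.
Then their neighbours: api2.
Nothing further is reachable.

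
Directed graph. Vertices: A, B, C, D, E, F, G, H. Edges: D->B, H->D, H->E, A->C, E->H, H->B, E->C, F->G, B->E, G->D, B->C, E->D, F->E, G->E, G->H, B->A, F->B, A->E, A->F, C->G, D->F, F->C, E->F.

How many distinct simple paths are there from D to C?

D→B→A→C
D→B→A→E→C
D→B→A→E→F→C
D→B→A→F→C
D→B→A→F→E→C
D→B→A→F→G→E→C
D→B→A→F→G→H→E→C
D→B→C
... and 18 more.

26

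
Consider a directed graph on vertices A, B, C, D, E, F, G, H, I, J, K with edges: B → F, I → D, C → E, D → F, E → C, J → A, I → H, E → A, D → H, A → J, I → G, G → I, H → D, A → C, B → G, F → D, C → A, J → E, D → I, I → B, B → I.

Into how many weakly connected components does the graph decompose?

From A: component {A, C, E, J}.
From B: component {B, D, F, G, H, I}.
From K: component {K}.
That's 3 components.

3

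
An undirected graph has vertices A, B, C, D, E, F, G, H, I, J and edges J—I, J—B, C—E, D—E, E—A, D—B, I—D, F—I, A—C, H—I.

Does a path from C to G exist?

No

Explore from C.
Distance 1: reach A, E.
Distance 2: reach D.
Distance 3: reach B, I.
Distance 4: reach F, H, J.
The search is exhausted without reaching G; it lies in a different component.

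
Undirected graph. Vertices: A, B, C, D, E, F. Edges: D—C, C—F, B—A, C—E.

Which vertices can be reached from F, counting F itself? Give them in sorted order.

C, D, E, F

Start at F.
Its neighbours: C.
Then their neighbours: D, E.
Nothing further is reachable.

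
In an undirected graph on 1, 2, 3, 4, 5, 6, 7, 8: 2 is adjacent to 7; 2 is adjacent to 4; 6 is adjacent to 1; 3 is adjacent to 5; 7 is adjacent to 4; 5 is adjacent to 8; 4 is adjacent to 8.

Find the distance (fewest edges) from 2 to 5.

Distance 0: 2.
Distance 1: 4, 7.
Distance 2: 8.
Distance 3: 5 — contains 5.

3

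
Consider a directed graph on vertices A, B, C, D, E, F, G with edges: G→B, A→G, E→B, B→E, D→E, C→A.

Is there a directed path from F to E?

No

F has no outgoing edges, so nothing is reachable from it.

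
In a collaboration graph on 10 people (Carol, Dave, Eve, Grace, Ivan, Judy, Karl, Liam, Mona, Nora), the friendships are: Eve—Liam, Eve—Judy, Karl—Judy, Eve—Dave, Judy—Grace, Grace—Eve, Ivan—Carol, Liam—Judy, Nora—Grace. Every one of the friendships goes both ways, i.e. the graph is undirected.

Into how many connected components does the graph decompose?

3

From Carol: component {Carol, Ivan}.
From Dave: component {Dave, Eve, Grace, Judy, Karl, Liam, Nora}.
From Mona: component {Mona}.
That's 3 components.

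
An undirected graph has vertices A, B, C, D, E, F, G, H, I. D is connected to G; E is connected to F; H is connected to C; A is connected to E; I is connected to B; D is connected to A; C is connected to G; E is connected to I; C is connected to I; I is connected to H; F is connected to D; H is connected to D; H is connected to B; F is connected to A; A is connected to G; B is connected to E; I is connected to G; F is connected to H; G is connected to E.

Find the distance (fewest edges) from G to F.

2

Distance 0: G.
Distance 1: A, C, D, E, I.
Distance 2: B, F, H — contains F.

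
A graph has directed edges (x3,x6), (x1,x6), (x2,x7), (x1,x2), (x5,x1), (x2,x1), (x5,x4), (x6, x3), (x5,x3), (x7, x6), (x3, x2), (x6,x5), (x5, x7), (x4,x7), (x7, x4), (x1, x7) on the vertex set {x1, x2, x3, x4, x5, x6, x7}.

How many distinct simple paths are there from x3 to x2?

x3→x2
x3→x6→x5→x1→x2

2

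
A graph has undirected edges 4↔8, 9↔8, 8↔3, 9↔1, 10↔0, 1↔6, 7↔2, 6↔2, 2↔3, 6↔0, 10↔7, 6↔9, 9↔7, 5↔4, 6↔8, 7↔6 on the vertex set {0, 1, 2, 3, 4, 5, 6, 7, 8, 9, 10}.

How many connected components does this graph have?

From 0: component {0, 1, 2, 3, 4, 5, 6, 7, 8, 9, 10}.
That's 1 component.

1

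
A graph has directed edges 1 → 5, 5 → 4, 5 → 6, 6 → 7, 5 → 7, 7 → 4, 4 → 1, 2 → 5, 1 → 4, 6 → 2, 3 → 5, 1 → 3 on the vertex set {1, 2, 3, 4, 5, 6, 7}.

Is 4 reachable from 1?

Explore from 1.
Distance 1: reach 3, 4, 5.
Found 4.

Yes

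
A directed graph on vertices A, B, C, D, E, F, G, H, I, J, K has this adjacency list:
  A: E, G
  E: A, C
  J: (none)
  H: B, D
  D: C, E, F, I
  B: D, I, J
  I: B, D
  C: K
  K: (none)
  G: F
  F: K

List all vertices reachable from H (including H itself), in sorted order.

Start at H.
Its neighbours: B, D.
Then their neighbours: C, E, F, I, J.
Then next layer: A, K.
Then next layer: G.
Every vertex is now reached.

A, B, C, D, E, F, G, H, I, J, K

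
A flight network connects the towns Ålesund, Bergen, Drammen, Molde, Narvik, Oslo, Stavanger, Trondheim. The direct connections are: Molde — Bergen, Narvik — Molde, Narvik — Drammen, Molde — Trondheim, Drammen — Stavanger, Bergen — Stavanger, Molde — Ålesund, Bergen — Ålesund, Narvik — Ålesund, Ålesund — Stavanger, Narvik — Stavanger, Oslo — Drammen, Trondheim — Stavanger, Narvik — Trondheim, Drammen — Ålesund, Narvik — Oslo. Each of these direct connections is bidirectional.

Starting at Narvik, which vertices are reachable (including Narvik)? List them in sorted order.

Start at Narvik.
Its neighbours: Ålesund, Drammen, Molde, Oslo, Stavanger, Trondheim.
Then their neighbours: Bergen.
Every vertex is now reached.

Ålesund, Bergen, Drammen, Molde, Narvik, Oslo, Stavanger, Trondheim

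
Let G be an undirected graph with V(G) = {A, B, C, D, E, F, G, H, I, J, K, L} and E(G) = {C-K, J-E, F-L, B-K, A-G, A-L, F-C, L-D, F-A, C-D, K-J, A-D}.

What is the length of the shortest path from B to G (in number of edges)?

Distance 0: B.
Distance 1: K.
Distance 2: C, J.
Distance 3: D, E, F.
Distance 4: A, L.
Distance 5: G — contains G.

5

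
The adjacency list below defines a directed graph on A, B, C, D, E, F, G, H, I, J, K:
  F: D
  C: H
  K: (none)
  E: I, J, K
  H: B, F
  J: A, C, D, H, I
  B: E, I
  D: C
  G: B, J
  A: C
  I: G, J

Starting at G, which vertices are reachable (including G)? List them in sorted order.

Start at G.
Its neighbours: B, J.
Then their neighbours: A, C, D, E, H, I.
Then next layer: F, K.
Every vertex is now reached.

A, B, C, D, E, F, G, H, I, J, K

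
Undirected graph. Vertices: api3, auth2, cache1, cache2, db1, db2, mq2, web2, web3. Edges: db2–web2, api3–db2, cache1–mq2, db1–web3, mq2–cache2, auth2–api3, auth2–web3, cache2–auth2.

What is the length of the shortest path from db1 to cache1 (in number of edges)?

Distance 0: db1.
Distance 1: web3.
Distance 2: auth2.
Distance 3: api3, cache2.
Distance 4: db2, mq2.
Distance 5: cache1, web2 — contains cache1.

5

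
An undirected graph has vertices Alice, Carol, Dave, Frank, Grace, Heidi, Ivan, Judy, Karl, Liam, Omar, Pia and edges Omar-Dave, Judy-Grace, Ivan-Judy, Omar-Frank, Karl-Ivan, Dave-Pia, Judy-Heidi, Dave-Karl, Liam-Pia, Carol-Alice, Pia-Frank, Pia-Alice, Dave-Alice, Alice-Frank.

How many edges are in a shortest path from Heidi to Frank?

Distance 0: Heidi.
Distance 1: Judy.
Distance 2: Grace, Ivan.
Distance 3: Karl.
Distance 4: Dave.
Distance 5: Alice, Omar, Pia.
Distance 6: Carol, Frank, Liam — contains Frank.

6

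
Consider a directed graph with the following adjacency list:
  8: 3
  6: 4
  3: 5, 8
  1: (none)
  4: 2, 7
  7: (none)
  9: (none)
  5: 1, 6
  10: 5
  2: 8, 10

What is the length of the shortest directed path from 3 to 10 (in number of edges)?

5

Distance 0: 3.
Distance 1: 5, 8.
Distance 2: 1, 6.
Distance 3: 4.
Distance 4: 2, 7.
Distance 5: 10 — contains 10.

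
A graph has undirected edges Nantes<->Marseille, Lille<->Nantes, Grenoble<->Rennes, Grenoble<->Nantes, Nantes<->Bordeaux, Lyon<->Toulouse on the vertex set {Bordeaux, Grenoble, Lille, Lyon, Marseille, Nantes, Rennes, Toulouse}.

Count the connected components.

2

From Bordeaux: component {Bordeaux, Grenoble, Lille, Marseille, Nantes, Rennes}.
From Lyon: component {Lyon, Toulouse}.
That's 2 components.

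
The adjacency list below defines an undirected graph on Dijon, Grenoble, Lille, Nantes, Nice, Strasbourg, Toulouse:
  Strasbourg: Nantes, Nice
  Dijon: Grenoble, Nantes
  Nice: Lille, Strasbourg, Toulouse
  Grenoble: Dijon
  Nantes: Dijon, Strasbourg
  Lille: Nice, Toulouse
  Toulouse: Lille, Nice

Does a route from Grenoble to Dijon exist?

Explore from Grenoble.
Distance 1: reach Dijon.
Found Dijon.

Yes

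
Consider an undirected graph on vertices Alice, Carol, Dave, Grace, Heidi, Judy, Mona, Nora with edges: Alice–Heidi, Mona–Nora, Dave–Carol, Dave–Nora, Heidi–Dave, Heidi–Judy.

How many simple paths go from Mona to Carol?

1

Mona–Nora–Dave–Carol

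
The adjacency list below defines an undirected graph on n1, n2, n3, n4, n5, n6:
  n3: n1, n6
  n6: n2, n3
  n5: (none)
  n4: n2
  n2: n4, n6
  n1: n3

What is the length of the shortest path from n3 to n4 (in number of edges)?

3

Distance 0: n3.
Distance 1: n1, n6.
Distance 2: n2.
Distance 3: n4 — contains n4.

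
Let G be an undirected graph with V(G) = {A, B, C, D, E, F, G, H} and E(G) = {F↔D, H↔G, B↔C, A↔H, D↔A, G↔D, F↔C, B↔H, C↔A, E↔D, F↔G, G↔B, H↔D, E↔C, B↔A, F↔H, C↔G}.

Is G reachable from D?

Explore from D.
Distance 1: reach A, E, F, G, H.
Found G.

Yes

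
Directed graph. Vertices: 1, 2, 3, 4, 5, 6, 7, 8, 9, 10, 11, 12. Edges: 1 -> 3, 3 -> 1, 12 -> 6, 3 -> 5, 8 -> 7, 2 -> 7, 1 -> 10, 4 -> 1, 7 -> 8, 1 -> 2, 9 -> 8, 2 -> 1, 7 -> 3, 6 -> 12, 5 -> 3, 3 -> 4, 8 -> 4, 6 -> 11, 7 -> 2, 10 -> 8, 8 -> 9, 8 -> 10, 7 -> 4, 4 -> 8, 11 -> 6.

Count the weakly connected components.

From 1: component {1, 2, 3, 4, 5, 7, 8, 9, 10}.
From 6: component {6, 11, 12}.
That's 2 components.

2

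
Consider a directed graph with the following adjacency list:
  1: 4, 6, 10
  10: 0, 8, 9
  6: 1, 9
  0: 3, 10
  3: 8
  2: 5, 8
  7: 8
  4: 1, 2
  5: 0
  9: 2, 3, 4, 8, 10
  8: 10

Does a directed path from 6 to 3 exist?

Explore from 6.
Distance 1: reach 1, 9.
Distance 2: reach 2, 3, 4, 8, 10.
Found 3.

Yes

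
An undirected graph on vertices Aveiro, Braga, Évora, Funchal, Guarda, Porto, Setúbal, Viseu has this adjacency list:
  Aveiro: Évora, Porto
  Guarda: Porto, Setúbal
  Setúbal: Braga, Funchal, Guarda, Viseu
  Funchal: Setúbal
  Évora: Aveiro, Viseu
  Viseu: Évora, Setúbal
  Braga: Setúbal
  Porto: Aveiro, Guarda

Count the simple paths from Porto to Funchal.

Porto–Aveiro–Évora–Viseu–Setúbal–Funchal
Porto–Guarda–Setúbal–Funchal

2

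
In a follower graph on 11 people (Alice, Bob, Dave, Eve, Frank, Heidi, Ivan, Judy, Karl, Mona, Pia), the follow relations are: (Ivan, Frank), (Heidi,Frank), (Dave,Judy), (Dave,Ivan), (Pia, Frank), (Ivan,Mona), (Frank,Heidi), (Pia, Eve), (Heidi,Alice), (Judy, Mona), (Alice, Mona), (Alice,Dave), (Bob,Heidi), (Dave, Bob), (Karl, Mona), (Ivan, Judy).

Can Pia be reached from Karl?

No

Explore from Karl.
Distance 1: reach Mona.
The search from Karl is exhausted; no directed path reaches Pia.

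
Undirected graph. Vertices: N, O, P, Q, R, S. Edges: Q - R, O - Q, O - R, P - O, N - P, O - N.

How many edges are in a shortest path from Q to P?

2

Distance 0: Q.
Distance 1: O, R.
Distance 2: N, P — contains P.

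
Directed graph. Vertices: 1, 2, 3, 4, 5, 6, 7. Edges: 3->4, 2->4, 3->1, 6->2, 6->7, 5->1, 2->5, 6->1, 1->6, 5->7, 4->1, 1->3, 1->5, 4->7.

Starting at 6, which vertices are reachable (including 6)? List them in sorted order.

Start at 6.
Its neighbours: 1, 2, 7.
Then their neighbours: 3, 4, 5.
Every vertex is now reached.

1, 2, 3, 4, 5, 6, 7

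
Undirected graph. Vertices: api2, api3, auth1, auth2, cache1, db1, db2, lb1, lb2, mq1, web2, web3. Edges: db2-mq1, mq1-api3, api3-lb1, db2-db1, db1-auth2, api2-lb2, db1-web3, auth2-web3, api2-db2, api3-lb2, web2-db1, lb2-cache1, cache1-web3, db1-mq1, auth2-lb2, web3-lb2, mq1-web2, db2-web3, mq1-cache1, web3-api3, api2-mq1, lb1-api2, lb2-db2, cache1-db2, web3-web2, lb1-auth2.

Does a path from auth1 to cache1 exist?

No

auth1 has no edges, so nothing is reachable from it.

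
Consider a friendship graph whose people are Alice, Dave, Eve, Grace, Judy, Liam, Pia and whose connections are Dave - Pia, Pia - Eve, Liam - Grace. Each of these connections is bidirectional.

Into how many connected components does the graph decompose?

4

From Alice: component {Alice}.
From Dave: component {Dave, Eve, Pia}.
From Grace: component {Grace, Liam}.
From Judy: component {Judy}.
That's 4 components.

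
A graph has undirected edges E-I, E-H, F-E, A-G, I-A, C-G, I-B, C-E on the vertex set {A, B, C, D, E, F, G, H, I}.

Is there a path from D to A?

D has no edges, so nothing is reachable from it.

No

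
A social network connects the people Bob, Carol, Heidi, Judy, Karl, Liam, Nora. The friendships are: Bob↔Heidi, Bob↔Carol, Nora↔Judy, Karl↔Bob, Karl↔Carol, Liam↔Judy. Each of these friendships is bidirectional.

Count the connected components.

2

From Bob: component {Bob, Carol, Heidi, Karl}.
From Judy: component {Judy, Liam, Nora}.
That's 2 components.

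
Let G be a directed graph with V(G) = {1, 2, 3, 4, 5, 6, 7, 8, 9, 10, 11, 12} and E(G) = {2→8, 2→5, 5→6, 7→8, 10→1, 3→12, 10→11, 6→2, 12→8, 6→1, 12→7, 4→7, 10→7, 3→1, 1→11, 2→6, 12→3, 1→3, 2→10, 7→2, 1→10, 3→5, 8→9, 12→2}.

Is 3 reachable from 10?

Yes

Explore from 10.
Distance 1: reach 1, 7, 11.
Distance 2: reach 2, 3, 8.
Found 3.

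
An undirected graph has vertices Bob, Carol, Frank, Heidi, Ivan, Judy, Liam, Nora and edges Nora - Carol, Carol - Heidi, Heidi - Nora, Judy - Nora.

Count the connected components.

5

From Bob: component {Bob}.
From Carol: component {Carol, Heidi, Judy, Nora}.
From Frank: component {Frank}.
From Ivan: component {Ivan}.
From Liam: component {Liam}.
That's 5 components.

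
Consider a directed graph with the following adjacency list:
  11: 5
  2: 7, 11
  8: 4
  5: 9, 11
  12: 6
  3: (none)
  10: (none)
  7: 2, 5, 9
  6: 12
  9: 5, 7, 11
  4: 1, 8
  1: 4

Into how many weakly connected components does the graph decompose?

From 1: component {1, 4, 8}.
From 2: component {2, 5, 7, 9, 11}.
From 3: component {3}.
From 6: component {6, 12}.
From 10: component {10}.
That's 5 components.

5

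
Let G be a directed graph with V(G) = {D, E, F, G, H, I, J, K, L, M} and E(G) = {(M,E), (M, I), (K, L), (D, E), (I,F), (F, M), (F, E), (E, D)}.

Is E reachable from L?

No

L has no outgoing edges, so nothing is reachable from it.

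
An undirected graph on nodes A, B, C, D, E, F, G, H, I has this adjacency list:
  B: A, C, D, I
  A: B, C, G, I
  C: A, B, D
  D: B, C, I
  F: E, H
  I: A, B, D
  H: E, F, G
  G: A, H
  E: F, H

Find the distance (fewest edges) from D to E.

5

Distance 0: D.
Distance 1: B, C, I.
Distance 2: A.
Distance 3: G.
Distance 4: H.
Distance 5: E, F — contains E.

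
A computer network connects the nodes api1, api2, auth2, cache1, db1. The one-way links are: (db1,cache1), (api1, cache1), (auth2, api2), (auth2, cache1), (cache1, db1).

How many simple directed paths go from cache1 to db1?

1

cache1→db1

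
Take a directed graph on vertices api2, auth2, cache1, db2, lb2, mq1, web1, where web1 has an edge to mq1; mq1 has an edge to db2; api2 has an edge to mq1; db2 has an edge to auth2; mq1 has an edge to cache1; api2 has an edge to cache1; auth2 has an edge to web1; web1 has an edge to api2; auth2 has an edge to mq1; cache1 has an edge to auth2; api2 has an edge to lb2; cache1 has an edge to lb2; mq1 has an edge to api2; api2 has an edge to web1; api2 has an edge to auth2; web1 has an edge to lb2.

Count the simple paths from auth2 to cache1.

6

auth2→mq1→api2→cache1
auth2→mq1→cache1
auth2→web1→api2→cache1
auth2→web1→api2→mq1→cache1
auth2→web1→mq1→api2→cache1
auth2→web1→mq1→cache1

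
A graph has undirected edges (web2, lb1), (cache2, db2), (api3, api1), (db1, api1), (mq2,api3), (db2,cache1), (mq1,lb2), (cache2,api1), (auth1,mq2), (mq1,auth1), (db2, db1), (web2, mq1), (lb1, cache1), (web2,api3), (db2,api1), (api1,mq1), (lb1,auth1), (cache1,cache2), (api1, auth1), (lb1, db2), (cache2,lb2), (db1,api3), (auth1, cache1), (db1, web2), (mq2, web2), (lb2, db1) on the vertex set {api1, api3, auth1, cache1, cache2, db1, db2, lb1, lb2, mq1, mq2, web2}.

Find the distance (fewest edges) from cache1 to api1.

Distance 0: cache1.
Distance 1: auth1, cache2, db2, lb1.
Distance 2: api1, db1, lb2, mq1, mq2, web2 — contains api1.

2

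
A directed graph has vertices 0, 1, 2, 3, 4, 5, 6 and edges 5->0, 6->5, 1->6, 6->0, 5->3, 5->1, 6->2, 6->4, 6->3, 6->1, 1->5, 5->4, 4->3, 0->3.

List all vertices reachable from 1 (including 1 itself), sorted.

0, 1, 2, 3, 4, 5, 6

Start at 1.
Its neighbours: 5, 6.
Then their neighbours: 0, 2, 3, 4.
Every vertex is now reached.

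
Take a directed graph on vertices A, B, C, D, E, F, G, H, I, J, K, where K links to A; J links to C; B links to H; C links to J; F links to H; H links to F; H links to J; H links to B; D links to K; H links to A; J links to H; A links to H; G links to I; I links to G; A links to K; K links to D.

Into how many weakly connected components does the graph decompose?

From A: component {A, B, C, D, F, H, J, K}.
From E: component {E}.
From G: component {G, I}.
That's 3 components.

3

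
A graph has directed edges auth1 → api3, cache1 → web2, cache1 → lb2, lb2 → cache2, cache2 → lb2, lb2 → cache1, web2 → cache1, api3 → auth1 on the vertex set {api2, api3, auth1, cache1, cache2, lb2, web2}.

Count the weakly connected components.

3

From api2: component {api2}.
From api3: component {api3, auth1}.
From cache1: component {cache1, cache2, lb2, web2}.
That's 3 components.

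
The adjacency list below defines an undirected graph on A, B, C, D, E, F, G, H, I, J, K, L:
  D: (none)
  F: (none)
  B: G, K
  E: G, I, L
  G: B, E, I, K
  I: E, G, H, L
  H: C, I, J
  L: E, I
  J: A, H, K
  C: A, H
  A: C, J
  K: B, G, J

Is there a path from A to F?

Explore from A.
Distance 1: reach C, J.
Distance 2: reach H, K.
Distance 3: reach B, G, I.
Distance 4: reach E, L.
The search is exhausted without reaching F; it lies in a different component.

No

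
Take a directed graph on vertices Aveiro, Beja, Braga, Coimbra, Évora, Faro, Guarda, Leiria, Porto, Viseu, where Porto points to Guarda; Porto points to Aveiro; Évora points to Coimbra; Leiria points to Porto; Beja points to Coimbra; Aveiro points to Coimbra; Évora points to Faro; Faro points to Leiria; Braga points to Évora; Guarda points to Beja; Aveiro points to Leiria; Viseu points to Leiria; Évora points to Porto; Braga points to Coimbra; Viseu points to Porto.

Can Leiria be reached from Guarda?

No

Explore from Guarda.
Distance 1: reach Beja.
Distance 2: reach Coimbra.
The search from Guarda is exhausted; no directed path reaches Leiria.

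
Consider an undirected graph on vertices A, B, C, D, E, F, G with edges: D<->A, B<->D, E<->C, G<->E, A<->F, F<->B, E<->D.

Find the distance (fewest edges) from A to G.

3

Distance 0: A.
Distance 1: D, F.
Distance 2: B, E.
Distance 3: C, G — contains G.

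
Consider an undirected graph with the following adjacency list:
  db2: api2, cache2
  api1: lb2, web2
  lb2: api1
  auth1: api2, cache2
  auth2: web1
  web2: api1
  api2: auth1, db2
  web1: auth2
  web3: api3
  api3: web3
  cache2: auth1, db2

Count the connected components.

4

From api1: component {api1, lb2, web2}.
From api2: component {api2, auth1, cache2, db2}.
From api3: component {api3, web3}.
From auth2: component {auth2, web1}.
That's 4 components.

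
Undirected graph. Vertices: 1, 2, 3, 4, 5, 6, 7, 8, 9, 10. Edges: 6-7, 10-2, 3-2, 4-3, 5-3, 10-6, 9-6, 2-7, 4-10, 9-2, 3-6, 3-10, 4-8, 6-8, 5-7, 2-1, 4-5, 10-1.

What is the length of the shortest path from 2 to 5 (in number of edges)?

2

Distance 0: 2.
Distance 1: 1, 3, 7, 9, 10.
Distance 2: 4, 5, 6 — contains 5.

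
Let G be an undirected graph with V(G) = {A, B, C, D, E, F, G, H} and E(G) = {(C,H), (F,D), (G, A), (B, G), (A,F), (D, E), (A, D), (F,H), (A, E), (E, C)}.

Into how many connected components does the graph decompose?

1

From A: component {A, B, C, D, E, F, G, H}.
That's 1 component.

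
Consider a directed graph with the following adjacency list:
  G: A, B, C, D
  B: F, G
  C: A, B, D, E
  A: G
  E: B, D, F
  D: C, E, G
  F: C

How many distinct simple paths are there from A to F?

11

A→G→B→F
A→G→C→B→F
A→G→C→D→E→B→F
A→G→C→D→E→F
A→G→C→E→B→F
A→G→C→E→F
A→G→D→C→B→F
A→G→D→C→E→B→F
A→G→D→C→E→F
A→G→D→E→B→F
A→G→D→E→F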